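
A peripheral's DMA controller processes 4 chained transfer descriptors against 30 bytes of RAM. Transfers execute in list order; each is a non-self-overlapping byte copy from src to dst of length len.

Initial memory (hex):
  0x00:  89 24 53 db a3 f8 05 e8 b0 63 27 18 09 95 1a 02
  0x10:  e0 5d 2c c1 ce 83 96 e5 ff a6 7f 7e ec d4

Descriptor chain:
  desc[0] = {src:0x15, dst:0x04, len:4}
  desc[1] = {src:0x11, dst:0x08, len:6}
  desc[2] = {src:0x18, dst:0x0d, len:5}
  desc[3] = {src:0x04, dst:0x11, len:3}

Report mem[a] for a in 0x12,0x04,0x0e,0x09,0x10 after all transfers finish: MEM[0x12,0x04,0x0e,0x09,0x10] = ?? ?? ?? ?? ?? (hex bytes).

MEM[0x12,0x04,0x0e,0x09,0x10] = 96 83 a6 2c 7e

  after D0: wrote 4B at 0x04 = 8396e5ff
  after D1: wrote 6B at 0x08 = 5d2cc1ce8396
  after D2: wrote 5B at 0x0d = ffa67f7eec
  after D3: wrote 3B at 0x11 = 8396e5
query mem[0x12]=0x96, mem[0x04]=0x83, mem[0x0e]=0xa6, mem[0x09]=0x2c, mem[0x10]=0x7e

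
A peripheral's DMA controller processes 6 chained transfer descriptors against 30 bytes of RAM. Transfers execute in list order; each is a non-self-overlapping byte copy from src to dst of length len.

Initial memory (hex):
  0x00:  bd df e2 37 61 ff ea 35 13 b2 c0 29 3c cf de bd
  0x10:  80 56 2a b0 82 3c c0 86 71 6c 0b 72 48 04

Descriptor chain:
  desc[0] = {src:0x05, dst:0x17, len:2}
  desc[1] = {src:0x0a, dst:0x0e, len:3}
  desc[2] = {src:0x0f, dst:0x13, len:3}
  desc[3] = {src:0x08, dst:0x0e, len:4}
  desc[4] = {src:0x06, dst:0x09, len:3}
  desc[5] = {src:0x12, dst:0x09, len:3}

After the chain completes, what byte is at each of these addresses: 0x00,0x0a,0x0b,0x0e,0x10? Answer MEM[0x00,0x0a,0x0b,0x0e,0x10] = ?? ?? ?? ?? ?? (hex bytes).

#0 dst[0x17+2] := {0xff,0xea}
#1 dst[0x0e+3] := {0xc0,0x29,0x3c}
#2 dst[0x13+3] := {0x29,0x3c,0x56}
#3 dst[0x0e+4] := {0x13,0xb2,0xc0,0x29}
#4 dst[0x09+3] := {0xea,0x35,0x13}
#5 dst[0x09+3] := {0x2a,0x29,0x3c}
query mem[0x00]=0xbd, mem[0x0a]=0x29, mem[0x0b]=0x3c, mem[0x0e]=0x13, mem[0x10]=0xc0

MEM[0x00,0x0a,0x0b,0x0e,0x10] = bd 29 3c 13 c0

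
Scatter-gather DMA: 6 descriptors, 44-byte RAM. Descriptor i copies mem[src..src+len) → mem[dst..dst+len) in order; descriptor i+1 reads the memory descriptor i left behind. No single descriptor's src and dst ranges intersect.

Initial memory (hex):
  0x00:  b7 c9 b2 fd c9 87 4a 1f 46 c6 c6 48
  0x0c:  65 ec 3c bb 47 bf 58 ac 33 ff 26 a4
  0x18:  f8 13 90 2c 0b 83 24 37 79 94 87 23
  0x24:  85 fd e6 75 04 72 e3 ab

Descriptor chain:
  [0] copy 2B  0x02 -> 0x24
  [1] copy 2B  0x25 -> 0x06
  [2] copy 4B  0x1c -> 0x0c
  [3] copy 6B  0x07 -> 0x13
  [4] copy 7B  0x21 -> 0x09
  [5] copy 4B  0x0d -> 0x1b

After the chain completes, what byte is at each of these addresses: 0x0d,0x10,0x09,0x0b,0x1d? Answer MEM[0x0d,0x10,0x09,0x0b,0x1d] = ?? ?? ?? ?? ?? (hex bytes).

MEM[0x0d,0x10,0x09,0x0b,0x1d] = fd 47 94 23 75

D0: mem[0x24..0x25] <- [b2 fd]
D1: mem[0x06..0x07] <- [fd e6]
D2: mem[0x0c..0x0f] <- [0b 83 24 37]
D3: mem[0x13..0x18] <- [e6 46 c6 c6 48 0b]
D4: mem[0x09..0x0f] <- [94 87 23 b2 fd e6 75]
D5: mem[0x1b..0x1e] <- [fd e6 75 47]
query mem[0x0d]=0xfd, mem[0x10]=0x47, mem[0x09]=0x94, mem[0x0b]=0x23, mem[0x1d]=0x75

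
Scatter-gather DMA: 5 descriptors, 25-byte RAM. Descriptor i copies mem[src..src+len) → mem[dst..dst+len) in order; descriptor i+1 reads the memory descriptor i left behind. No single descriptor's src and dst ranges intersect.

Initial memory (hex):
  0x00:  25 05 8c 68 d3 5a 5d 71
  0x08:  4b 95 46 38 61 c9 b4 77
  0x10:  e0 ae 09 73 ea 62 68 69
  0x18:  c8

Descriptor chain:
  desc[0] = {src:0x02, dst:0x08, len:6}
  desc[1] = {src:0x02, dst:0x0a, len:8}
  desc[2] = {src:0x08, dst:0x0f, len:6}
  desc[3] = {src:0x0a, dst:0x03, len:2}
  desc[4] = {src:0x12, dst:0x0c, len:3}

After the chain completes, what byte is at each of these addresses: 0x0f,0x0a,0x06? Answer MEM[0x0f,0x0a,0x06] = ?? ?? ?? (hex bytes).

MEM[0x0f,0x0a,0x06] = 8c 8c 5d

[0] 0x02->0x08 len=6 : 8c 68 d3 5a 5d 71
[1] 0x02->0x0a len=8 : 8c 68 d3 5a 5d 71 8c 68
[2] 0x08->0x0f len=6 : 8c 68 8c 68 d3 5a
[3] 0x0a->0x03 len=2 : 8c 68
[4] 0x12->0x0c len=3 : 68 d3 5a
query mem[0x0f]=0x8c, mem[0x0a]=0x8c, mem[0x06]=0x5d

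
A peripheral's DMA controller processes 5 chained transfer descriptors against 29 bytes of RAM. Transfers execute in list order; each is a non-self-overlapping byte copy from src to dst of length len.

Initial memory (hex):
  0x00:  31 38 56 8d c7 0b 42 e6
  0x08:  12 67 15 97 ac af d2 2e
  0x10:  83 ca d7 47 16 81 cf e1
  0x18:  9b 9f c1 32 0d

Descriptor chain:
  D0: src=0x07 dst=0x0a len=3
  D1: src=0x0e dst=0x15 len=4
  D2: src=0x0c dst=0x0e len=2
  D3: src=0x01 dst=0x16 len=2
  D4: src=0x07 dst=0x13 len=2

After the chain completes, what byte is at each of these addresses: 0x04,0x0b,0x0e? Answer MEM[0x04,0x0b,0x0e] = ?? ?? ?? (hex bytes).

MEM[0x04,0x0b,0x0e] = c7 12 67

D0: mem[0x0a..0x0c] <- [e6 12 67]
D1: mem[0x15..0x18] <- [d2 2e 83 ca]
D2: mem[0x0e..0x0f] <- [67 af]
D3: mem[0x16..0x17] <- [38 56]
D4: mem[0x13..0x14] <- [e6 12]
query mem[0x04]=0xc7, mem[0x0b]=0x12, mem[0x0e]=0x67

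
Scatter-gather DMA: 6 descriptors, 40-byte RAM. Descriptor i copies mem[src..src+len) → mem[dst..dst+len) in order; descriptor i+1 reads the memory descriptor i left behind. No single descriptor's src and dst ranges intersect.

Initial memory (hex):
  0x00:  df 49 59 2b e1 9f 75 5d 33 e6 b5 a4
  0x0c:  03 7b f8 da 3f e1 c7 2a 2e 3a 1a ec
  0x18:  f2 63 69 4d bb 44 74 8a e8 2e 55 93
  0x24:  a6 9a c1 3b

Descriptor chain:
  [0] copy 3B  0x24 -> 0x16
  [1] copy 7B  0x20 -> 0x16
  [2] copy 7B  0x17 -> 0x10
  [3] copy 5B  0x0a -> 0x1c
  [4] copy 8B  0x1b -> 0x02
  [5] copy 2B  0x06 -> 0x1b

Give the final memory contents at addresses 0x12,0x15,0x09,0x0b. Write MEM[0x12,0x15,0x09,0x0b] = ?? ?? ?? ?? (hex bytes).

MEM[0x12,0x15,0x09,0x0b] = 93 c1 55 a4

  after D0: wrote 3B at 0x16 = a69ac1
  after D1: wrote 7B at 0x16 = e82e5593a69ac1
  after D2: wrote 7B at 0x10 = 2e5593a69ac144
  after D3: wrote 5B at 0x1c = b5a4037bf8
  after D4: wrote 8B at 0x02 = 9ab5a4037bf82e55
  after D5: wrote 2B at 0x1b = 7bf8
query mem[0x12]=0x93, mem[0x15]=0xc1, mem[0x09]=0x55, mem[0x0b]=0xa4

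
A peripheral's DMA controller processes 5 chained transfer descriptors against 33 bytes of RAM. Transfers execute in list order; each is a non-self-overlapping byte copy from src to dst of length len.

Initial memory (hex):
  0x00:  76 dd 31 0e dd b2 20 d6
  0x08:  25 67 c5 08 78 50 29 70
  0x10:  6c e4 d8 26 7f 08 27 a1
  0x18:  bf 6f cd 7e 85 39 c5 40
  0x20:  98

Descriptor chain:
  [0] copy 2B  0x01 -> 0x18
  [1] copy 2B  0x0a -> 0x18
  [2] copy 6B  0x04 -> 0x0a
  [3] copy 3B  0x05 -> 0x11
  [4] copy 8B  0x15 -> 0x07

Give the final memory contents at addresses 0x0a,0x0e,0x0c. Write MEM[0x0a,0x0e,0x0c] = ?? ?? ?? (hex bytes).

  after D0: wrote 2B at 0x18 = dd31
  after D1: wrote 2B at 0x18 = c508
  after D2: wrote 6B at 0x0a = ddb220d62567
  after D3: wrote 3B at 0x11 = b220d6
  after D4: wrote 8B at 0x07 = 0827a1c508cd7e85
query mem[0x0a]=0xc5, mem[0x0e]=0x85, mem[0x0c]=0xcd

MEM[0x0a,0x0e,0x0c] = c5 85 cd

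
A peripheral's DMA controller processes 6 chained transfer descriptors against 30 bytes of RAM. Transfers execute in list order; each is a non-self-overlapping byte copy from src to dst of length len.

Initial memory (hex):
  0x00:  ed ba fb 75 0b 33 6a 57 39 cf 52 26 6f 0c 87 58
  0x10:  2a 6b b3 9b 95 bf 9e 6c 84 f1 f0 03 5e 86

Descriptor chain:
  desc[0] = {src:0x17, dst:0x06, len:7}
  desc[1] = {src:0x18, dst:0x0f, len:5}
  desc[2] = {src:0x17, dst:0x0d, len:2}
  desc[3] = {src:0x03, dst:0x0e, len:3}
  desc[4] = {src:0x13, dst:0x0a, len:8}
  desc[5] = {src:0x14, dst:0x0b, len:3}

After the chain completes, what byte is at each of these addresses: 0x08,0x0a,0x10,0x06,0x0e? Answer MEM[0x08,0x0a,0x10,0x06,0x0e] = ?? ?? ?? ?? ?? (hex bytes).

MEM[0x08,0x0a,0x10,0x06,0x0e] = f1 5e f1 6c 6c

[0] 0x17->0x06 len=7 : 6c 84 f1 f0 03 5e 86
[1] 0x18->0x0f len=5 : 84 f1 f0 03 5e
[2] 0x17->0x0d len=2 : 6c 84
[3] 0x03->0x0e len=3 : 75 0b 33
[4] 0x13->0x0a len=8 : 5e 95 bf 9e 6c 84 f1 f0
[5] 0x14->0x0b len=3 : 95 bf 9e
query mem[0x08]=0xf1, mem[0x0a]=0x5e, mem[0x10]=0xf1, mem[0x06]=0x6c, mem[0x0e]=0x6c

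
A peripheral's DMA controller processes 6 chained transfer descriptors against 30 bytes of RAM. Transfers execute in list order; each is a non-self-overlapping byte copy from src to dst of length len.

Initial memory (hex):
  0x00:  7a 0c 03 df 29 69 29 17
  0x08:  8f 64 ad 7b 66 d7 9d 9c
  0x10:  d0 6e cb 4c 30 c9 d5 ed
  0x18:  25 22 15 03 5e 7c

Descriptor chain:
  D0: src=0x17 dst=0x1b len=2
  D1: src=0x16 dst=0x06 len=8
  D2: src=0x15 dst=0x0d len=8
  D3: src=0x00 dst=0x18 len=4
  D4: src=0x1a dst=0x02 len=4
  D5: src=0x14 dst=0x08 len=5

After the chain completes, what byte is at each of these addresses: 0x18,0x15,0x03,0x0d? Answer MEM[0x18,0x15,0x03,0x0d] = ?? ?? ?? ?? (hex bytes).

MEM[0x18,0x15,0x03,0x0d] = 7a c9 df c9

#0 dst[0x1b+2] := {0xed,0x25}
#1 dst[0x06+8] := {0xd5,0xed,0x25,0x22,0x15,0xed,0x25,0x7c}
#2 dst[0x0d+8] := {0xc9,0xd5,0xed,0x25,0x22,0x15,0xed,0x25}
#3 dst[0x18+4] := {0x7a,0x0c,0x03,0xdf}
#4 dst[0x02+4] := {0x03,0xdf,0x25,0x7c}
#5 dst[0x08+5] := {0x25,0xc9,0xd5,0xed,0x7a}
query mem[0x18]=0x7a, mem[0x15]=0xc9, mem[0x03]=0xdf, mem[0x0d]=0xc9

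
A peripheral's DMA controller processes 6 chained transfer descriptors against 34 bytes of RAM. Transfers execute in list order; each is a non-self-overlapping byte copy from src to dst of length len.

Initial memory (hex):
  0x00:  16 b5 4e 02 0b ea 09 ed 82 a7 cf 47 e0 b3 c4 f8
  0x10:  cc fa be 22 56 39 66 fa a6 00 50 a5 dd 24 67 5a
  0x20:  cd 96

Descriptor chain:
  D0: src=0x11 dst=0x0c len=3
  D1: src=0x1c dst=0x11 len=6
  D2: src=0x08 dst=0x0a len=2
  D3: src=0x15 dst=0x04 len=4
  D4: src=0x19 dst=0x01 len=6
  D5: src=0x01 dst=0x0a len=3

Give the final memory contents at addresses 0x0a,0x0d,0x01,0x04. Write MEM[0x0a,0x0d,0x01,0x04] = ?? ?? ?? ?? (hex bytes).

MEM[0x0a,0x0d,0x01,0x04] = 00 be 00 dd

D0: mem[0x0c..0x0e] <- [fa be 22]
D1: mem[0x11..0x16] <- [dd 24 67 5a cd 96]
D2: mem[0x0a..0x0b] <- [82 a7]
D3: mem[0x04..0x07] <- [cd 96 fa a6]
D4: mem[0x01..0x06] <- [00 50 a5 dd 24 67]
D5: mem[0x0a..0x0c] <- [00 50 a5]
query mem[0x0a]=0x00, mem[0x0d]=0xbe, mem[0x01]=0x00, mem[0x04]=0xdd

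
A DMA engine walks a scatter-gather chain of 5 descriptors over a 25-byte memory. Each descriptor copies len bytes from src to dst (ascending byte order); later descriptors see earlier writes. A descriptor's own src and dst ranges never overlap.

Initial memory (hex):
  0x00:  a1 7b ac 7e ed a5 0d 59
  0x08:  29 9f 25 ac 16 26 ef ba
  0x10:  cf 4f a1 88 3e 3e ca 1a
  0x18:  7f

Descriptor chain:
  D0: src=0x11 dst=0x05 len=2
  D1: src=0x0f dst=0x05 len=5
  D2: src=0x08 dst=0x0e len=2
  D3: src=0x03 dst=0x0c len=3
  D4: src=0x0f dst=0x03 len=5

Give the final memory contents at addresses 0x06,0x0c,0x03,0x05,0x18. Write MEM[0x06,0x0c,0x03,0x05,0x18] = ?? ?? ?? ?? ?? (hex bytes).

MEM[0x06,0x0c,0x03,0x05,0x18] = a1 7e 88 4f 7f

  after D0: wrote 2B at 0x05 = 4fa1
  after D1: wrote 5B at 0x05 = bacf4fa188
  after D2: wrote 2B at 0x0e = a188
  after D3: wrote 3B at 0x0c = 7eedba
  after D4: wrote 5B at 0x03 = 88cf4fa188
query mem[0x06]=0xa1, mem[0x0c]=0x7e, mem[0x03]=0x88, mem[0x05]=0x4f, mem[0x18]=0x7f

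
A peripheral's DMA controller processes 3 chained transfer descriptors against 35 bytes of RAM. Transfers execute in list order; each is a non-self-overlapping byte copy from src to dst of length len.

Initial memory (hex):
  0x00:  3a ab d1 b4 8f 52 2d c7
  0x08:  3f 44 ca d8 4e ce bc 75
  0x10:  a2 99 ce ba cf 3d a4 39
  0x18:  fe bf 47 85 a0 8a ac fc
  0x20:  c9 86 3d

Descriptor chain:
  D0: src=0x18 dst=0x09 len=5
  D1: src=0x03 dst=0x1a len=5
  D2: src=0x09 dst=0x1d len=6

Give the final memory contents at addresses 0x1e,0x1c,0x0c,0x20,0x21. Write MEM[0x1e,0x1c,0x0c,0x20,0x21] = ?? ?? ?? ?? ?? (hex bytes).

MEM[0x1e,0x1c,0x0c,0x20,0x21] = bf 52 85 85 a0

  after D0: wrote 5B at 0x09 = febf4785a0
  after D1: wrote 5B at 0x1a = b48f522dc7
  after D2: wrote 6B at 0x1d = febf4785a0bc
query mem[0x1e]=0xbf, mem[0x1c]=0x52, mem[0x0c]=0x85, mem[0x20]=0x85, mem[0x21]=0xa0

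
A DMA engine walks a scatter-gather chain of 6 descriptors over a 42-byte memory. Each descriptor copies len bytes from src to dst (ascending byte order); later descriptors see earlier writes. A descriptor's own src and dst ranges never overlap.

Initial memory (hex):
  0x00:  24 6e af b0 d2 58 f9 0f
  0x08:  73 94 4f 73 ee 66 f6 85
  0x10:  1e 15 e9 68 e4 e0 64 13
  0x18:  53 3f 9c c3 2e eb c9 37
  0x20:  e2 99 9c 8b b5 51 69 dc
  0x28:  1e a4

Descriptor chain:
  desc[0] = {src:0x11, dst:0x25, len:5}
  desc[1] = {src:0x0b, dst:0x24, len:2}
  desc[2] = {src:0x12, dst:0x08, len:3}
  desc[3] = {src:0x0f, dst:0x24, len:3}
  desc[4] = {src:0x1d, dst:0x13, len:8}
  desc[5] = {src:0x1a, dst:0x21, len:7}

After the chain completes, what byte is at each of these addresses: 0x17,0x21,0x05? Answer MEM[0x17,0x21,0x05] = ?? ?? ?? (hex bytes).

D0: mem[0x25..0x29] <- [15 e9 68 e4 e0]
D1: mem[0x24..0x25] <- [73 ee]
D2: mem[0x08..0x0a] <- [e9 68 e4]
D3: mem[0x24..0x26] <- [85 1e 15]
D4: mem[0x13..0x1a] <- [eb c9 37 e2 99 9c 8b 85]
D5: mem[0x21..0x27] <- [85 c3 2e eb c9 37 e2]
query mem[0x17]=0x99, mem[0x21]=0x85, mem[0x05]=0x58

MEM[0x17,0x21,0x05] = 99 85 58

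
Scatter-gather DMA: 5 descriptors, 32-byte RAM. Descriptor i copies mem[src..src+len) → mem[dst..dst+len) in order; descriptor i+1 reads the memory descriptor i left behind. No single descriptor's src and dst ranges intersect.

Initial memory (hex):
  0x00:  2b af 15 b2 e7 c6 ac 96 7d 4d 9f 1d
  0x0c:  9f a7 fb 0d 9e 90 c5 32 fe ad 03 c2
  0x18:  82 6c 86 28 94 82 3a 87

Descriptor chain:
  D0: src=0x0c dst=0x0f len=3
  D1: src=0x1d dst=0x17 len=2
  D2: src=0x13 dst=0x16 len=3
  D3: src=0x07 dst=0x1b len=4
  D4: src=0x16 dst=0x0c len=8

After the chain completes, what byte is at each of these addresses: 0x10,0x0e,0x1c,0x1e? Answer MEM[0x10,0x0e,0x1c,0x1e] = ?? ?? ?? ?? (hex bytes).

MEM[0x10,0x0e,0x1c,0x1e] = 86 ad 7d 9f

  after D0: wrote 3B at 0x0f = 9fa7fb
  after D1: wrote 2B at 0x17 = 823a
  after D2: wrote 3B at 0x16 = 32fead
  after D3: wrote 4B at 0x1b = 967d4d9f
  after D4: wrote 8B at 0x0c = 32fead6c86967d4d
query mem[0x10]=0x86, mem[0x0e]=0xad, mem[0x1c]=0x7d, mem[0x1e]=0x9f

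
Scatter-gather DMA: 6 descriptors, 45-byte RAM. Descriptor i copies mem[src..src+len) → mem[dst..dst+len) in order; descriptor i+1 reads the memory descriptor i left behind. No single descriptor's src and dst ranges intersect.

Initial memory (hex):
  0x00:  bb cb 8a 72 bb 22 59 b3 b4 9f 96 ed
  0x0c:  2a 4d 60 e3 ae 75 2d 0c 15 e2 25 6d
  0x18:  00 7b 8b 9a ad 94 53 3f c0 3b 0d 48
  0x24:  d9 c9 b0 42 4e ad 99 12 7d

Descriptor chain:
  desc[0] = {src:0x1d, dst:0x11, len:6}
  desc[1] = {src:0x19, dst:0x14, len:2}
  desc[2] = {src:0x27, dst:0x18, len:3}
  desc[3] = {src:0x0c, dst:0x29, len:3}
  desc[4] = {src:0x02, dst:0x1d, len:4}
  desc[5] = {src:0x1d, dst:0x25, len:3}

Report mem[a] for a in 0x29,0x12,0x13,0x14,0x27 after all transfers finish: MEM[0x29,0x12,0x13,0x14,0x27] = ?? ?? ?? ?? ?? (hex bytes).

D0: mem[0x11..0x16] <- [94 53 3f c0 3b 0d]
D1: mem[0x14..0x15] <- [7b 8b]
D2: mem[0x18..0x1a] <- [42 4e ad]
D3: mem[0x29..0x2b] <- [2a 4d 60]
D4: mem[0x1d..0x20] <- [8a 72 bb 22]
D5: mem[0x25..0x27] <- [8a 72 bb]
query mem[0x29]=0x2a, mem[0x12]=0x53, mem[0x13]=0x3f, mem[0x14]=0x7b, mem[0x27]=0xbb

MEM[0x29,0x12,0x13,0x14,0x27] = 2a 53 3f 7b bb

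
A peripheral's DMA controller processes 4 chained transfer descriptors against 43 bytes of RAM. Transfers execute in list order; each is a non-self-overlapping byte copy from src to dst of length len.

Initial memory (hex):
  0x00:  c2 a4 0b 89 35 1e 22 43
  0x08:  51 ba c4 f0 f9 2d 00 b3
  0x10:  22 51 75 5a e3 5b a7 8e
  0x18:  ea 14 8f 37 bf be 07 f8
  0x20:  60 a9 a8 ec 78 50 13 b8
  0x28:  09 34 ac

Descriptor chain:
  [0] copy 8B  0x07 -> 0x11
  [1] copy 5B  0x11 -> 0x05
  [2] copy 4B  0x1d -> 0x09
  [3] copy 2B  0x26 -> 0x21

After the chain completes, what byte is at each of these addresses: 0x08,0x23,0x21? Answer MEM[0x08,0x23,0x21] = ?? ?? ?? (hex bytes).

MEM[0x08,0x23,0x21] = c4 ec 13

#0 dst[0x11+8] := {0x43,0x51,0xba,0xc4,0xf0,0xf9,0x2d,0x00}
#1 dst[0x05+5] := {0x43,0x51,0xba,0xc4,0xf0}
#2 dst[0x09+4] := {0xbe,0x07,0xf8,0x60}
#3 dst[0x21+2] := {0x13,0xb8}
query mem[0x08]=0xc4, mem[0x23]=0xec, mem[0x21]=0x13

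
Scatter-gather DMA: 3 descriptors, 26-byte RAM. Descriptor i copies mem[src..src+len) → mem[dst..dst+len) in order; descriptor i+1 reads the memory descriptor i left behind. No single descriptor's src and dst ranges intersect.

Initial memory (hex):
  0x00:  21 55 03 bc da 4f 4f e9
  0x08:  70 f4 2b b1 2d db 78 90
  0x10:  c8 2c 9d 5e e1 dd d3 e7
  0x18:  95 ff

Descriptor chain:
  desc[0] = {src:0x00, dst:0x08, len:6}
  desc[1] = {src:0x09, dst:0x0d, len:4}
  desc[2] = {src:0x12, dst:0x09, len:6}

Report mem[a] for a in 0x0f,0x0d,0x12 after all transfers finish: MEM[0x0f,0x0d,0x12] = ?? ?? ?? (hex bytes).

MEM[0x0f,0x0d,0x12] = bc d3 9d

D0: mem[0x08..0x0d] <- [21 55 03 bc da 4f]
D1: mem[0x0d..0x10] <- [55 03 bc da]
D2: mem[0x09..0x0e] <- [9d 5e e1 dd d3 e7]
query mem[0x0f]=0xbc, mem[0x0d]=0xd3, mem[0x12]=0x9d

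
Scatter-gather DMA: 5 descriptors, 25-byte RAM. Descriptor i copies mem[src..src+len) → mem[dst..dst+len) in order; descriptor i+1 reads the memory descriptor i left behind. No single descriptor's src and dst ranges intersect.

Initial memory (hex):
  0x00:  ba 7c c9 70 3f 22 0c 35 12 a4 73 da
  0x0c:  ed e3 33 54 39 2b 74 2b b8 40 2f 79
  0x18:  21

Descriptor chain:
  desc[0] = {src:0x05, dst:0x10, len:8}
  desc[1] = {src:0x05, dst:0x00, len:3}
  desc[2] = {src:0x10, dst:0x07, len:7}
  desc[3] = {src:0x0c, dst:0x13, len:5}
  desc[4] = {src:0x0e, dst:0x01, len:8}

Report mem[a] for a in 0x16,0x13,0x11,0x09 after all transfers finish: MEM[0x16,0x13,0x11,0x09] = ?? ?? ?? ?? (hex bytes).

MEM[0x16,0x13,0x11,0x09] = 54 73 0c 35

#0 dst[0x10+8] := {0x22,0x0c,0x35,0x12,0xa4,0x73,0xda,0xed}
#1 dst[0x00+3] := {0x22,0x0c,0x35}
#2 dst[0x07+7] := {0x22,0x0c,0x35,0x12,0xa4,0x73,0xda}
#3 dst[0x13+5] := {0x73,0xda,0x33,0x54,0x22}
#4 dst[0x01+8] := {0x33,0x54,0x22,0x0c,0x35,0x73,0xda,0x33}
query mem[0x16]=0x54, mem[0x13]=0x73, mem[0x11]=0x0c, mem[0x09]=0x35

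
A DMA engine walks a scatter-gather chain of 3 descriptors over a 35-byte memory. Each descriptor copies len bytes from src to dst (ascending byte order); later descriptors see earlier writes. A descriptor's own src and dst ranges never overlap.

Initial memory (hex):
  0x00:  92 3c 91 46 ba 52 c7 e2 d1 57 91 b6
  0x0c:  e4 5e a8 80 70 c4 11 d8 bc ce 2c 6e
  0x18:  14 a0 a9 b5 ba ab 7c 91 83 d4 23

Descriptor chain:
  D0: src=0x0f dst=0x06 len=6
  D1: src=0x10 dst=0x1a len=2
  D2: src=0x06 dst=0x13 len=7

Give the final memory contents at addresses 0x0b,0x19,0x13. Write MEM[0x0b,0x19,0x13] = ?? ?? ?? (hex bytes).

  after D0: wrote 6B at 0x06 = 8070c411d8bc
  after D1: wrote 2B at 0x1a = 70c4
  after D2: wrote 7B at 0x13 = 8070c411d8bce4
query mem[0x0b]=0xbc, mem[0x19]=0xe4, mem[0x13]=0x80

MEM[0x0b,0x19,0x13] = bc e4 80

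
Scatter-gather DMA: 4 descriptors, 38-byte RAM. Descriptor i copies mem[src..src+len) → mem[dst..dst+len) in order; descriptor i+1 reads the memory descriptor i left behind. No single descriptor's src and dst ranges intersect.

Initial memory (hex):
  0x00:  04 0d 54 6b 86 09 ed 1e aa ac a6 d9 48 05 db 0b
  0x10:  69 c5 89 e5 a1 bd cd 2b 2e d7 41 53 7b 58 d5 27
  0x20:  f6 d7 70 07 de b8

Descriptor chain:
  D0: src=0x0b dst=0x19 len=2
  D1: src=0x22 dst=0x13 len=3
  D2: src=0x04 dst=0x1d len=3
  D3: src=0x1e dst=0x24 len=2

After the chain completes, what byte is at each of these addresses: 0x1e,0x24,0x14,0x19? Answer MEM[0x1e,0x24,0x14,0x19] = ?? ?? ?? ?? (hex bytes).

MEM[0x1e,0x24,0x14,0x19] = 09 09 07 d9

D0: mem[0x19..0x1a] <- [d9 48]
D1: mem[0x13..0x15] <- [70 07 de]
D2: mem[0x1d..0x1f] <- [86 09 ed]
D3: mem[0x24..0x25] <- [09 ed]
query mem[0x1e]=0x09, mem[0x24]=0x09, mem[0x14]=0x07, mem[0x19]=0xd9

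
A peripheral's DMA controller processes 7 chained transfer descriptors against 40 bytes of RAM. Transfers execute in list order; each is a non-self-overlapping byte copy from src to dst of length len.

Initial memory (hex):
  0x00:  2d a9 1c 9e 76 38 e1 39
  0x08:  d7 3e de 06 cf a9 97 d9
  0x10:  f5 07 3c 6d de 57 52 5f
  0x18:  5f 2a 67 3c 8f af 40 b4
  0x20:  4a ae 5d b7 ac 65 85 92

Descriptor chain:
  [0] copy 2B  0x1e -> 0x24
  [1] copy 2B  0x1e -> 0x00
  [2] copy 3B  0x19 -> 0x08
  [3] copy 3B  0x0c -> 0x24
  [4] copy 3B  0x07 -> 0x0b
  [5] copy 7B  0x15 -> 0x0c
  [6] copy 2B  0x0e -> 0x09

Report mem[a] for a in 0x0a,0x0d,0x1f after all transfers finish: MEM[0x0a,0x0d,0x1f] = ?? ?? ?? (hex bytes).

[0] 0x1e->0x24 len=2 : 40 b4
[1] 0x1e->0x00 len=2 : 40 b4
[2] 0x19->0x08 len=3 : 2a 67 3c
[3] 0x0c->0x24 len=3 : cf a9 97
[4] 0x07->0x0b len=3 : 39 2a 67
[5] 0x15->0x0c len=7 : 57 52 5f 5f 2a 67 3c
[6] 0x0e->0x09 len=2 : 5f 5f
query mem[0x0a]=0x5f, mem[0x0d]=0x52, mem[0x1f]=0xb4

MEM[0x0a,0x0d,0x1f] = 5f 52 b4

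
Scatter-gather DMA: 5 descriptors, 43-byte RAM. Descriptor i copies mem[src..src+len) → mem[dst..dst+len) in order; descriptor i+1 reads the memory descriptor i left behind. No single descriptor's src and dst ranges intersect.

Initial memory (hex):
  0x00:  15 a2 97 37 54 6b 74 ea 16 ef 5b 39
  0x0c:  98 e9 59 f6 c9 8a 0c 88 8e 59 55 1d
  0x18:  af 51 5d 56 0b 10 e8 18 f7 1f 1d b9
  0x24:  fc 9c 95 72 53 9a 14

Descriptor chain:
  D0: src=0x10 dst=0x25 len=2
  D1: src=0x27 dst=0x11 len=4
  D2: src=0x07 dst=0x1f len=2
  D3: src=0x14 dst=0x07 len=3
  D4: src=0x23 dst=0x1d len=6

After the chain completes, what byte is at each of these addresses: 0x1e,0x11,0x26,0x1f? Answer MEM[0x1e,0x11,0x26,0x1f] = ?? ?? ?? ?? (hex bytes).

  after D0: wrote 2B at 0x25 = c98a
  after D1: wrote 4B at 0x11 = 72539a14
  after D2: wrote 2B at 0x1f = ea16
  after D3: wrote 3B at 0x07 = 145955
  after D4: wrote 6B at 0x1d = b9fcc98a7253
query mem[0x1e]=0xfc, mem[0x11]=0x72, mem[0x26]=0x8a, mem[0x1f]=0xc9

MEM[0x1e,0x11,0x26,0x1f] = fc 72 8a c9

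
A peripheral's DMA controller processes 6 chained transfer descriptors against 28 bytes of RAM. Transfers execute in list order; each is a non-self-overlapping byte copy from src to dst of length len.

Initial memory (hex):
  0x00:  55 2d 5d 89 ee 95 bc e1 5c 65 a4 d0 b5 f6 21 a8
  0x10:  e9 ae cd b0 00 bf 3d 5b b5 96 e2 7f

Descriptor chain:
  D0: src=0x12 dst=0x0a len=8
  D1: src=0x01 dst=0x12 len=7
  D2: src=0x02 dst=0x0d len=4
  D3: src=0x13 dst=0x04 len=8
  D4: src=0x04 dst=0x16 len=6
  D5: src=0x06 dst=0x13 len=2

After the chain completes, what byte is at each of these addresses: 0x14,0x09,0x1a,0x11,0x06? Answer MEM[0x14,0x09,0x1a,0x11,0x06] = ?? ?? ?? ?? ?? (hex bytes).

MEM[0x14,0x09,0x1a,0x11,0x06] = 95 e1 bc 96 ee

  after D0: wrote 8B at 0x0a = cdb000bf3d5bb596
  after D1: wrote 7B at 0x12 = 2d5d89ee95bce1
  after D2: wrote 4B at 0x0d = 5d89ee95
  after D3: wrote 8B at 0x04 = 5d89ee95bce196e2
  after D4: wrote 6B at 0x16 = 5d89ee95bce1
  after D5: wrote 2B at 0x13 = ee95
query mem[0x14]=0x95, mem[0x09]=0xe1, mem[0x1a]=0xbc, mem[0x11]=0x96, mem[0x06]=0xee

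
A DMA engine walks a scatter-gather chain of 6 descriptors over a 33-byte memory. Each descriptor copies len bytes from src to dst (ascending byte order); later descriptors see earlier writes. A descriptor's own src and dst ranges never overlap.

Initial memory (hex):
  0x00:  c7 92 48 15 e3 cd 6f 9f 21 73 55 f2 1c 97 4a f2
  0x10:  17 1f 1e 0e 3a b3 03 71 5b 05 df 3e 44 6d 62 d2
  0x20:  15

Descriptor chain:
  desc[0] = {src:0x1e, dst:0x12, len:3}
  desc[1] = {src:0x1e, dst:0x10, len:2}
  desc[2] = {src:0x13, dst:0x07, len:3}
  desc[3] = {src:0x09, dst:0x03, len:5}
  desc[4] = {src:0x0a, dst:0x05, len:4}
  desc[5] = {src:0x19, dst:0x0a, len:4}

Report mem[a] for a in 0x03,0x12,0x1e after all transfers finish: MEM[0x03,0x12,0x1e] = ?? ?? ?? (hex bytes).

MEM[0x03,0x12,0x1e] = b3 62 62

[0] 0x1e->0x12 len=3 : 62 d2 15
[1] 0x1e->0x10 len=2 : 62 d2
[2] 0x13->0x07 len=3 : d2 15 b3
[3] 0x09->0x03 len=5 : b3 55 f2 1c 97
[4] 0x0a->0x05 len=4 : 55 f2 1c 97
[5] 0x19->0x0a len=4 : 05 df 3e 44
query mem[0x03]=0xb3, mem[0x12]=0x62, mem[0x1e]=0x62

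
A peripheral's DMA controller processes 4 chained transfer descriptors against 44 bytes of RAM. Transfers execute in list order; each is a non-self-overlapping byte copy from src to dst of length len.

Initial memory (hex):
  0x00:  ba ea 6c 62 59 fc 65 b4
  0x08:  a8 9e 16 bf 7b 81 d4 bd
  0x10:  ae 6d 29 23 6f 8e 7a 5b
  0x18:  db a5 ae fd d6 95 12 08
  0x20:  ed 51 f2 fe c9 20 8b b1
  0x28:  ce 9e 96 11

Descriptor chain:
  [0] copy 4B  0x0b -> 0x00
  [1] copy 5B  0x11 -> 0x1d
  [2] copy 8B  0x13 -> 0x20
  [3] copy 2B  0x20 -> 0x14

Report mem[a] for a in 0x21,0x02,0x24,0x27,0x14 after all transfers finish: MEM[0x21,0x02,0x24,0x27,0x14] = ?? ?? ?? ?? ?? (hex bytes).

MEM[0x21,0x02,0x24,0x27,0x14] = 6f 81 5b ae 23

#0 dst[0x00+4] := {0xbf,0x7b,0x81,0xd4}
#1 dst[0x1d+5] := {0x6d,0x29,0x23,0x6f,0x8e}
#2 dst[0x20+8] := {0x23,0x6f,0x8e,0x7a,0x5b,0xdb,0xa5,0xae}
#3 dst[0x14+2] := {0x23,0x6f}
query mem[0x21]=0x6f, mem[0x02]=0x81, mem[0x24]=0x5b, mem[0x27]=0xae, mem[0x14]=0x23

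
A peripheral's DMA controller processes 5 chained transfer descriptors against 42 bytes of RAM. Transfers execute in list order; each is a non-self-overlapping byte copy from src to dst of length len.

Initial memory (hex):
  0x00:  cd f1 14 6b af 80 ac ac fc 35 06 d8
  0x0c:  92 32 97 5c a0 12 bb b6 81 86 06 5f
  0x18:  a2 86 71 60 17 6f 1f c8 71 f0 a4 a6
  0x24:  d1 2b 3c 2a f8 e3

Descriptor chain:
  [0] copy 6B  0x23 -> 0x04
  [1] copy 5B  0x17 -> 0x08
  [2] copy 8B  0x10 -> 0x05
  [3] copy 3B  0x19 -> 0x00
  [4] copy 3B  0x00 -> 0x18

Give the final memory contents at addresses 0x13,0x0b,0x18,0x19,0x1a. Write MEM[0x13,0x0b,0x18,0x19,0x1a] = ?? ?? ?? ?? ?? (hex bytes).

D0: mem[0x04..0x09] <- [a6 d1 2b 3c 2a f8]
D1: mem[0x08..0x0c] <- [5f a2 86 71 60]
D2: mem[0x05..0x0c] <- [a0 12 bb b6 81 86 06 5f]
D3: mem[0x00..0x02] <- [86 71 60]
D4: mem[0x18..0x1a] <- [86 71 60]
query mem[0x13]=0xb6, mem[0x0b]=0x06, mem[0x18]=0x86, mem[0x19]=0x71, mem[0x1a]=0x60

MEM[0x13,0x0b,0x18,0x19,0x1a] = b6 06 86 71 60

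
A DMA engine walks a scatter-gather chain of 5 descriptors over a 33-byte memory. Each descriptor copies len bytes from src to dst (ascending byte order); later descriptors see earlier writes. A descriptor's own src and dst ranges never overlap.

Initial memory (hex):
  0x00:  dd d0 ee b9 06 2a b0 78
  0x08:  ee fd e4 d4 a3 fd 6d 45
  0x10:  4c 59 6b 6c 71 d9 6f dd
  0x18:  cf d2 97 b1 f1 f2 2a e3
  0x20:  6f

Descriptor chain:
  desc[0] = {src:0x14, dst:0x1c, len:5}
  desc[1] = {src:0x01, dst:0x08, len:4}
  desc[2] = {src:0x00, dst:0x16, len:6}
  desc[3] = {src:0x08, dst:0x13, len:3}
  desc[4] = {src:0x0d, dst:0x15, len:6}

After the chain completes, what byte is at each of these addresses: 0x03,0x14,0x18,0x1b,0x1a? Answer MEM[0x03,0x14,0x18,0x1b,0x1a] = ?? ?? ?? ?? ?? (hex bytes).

  after D0: wrote 5B at 0x1c = 71d96fddcf
  after D1: wrote 4B at 0x08 = d0eeb906
  after D2: wrote 6B at 0x16 = ddd0eeb9062a
  after D3: wrote 3B at 0x13 = d0eeb9
  after D4: wrote 6B at 0x15 = fd6d454c596b
query mem[0x03]=0xb9, mem[0x14]=0xee, mem[0x18]=0x4c, mem[0x1b]=0x2a, mem[0x1a]=0x6b

MEM[0x03,0x14,0x18,0x1b,0x1a] = b9 ee 4c 2a 6b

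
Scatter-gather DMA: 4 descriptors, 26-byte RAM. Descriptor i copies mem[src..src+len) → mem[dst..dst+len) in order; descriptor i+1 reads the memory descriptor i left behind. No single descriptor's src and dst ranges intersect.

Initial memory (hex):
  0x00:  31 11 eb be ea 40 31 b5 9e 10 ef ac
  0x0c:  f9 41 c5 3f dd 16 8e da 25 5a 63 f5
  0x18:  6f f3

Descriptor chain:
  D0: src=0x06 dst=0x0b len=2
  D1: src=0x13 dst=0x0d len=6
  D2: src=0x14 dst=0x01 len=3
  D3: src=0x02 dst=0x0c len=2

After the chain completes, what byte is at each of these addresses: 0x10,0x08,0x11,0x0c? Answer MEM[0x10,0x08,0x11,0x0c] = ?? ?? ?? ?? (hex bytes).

[0] 0x06->0x0b len=2 : 31 b5
[1] 0x13->0x0d len=6 : da 25 5a 63 f5 6f
[2] 0x14->0x01 len=3 : 25 5a 63
[3] 0x02->0x0c len=2 : 5a 63
query mem[0x10]=0x63, mem[0x08]=0x9e, mem[0x11]=0xf5, mem[0x0c]=0x5a

MEM[0x10,0x08,0x11,0x0c] = 63 9e f5 5a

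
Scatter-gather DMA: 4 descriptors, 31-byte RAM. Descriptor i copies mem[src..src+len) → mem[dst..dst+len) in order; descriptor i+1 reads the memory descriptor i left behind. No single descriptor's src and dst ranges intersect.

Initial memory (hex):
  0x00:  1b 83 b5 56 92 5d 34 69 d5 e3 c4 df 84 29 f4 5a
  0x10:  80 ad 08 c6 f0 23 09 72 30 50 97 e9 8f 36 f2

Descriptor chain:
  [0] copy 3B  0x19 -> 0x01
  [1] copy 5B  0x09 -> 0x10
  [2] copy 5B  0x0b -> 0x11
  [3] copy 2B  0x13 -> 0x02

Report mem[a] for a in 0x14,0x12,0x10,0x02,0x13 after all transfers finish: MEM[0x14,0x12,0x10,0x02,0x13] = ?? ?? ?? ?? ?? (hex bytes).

MEM[0x14,0x12,0x10,0x02,0x13] = f4 84 e3 29 29

#0 dst[0x01+3] := {0x50,0x97,0xe9}
#1 dst[0x10+5] := {0xe3,0xc4,0xdf,0x84,0x29}
#2 dst[0x11+5] := {0xdf,0x84,0x29,0xf4,0x5a}
#3 dst[0x02+2] := {0x29,0xf4}
query mem[0x14]=0xf4, mem[0x12]=0x84, mem[0x10]=0xe3, mem[0x02]=0x29, mem[0x13]=0x29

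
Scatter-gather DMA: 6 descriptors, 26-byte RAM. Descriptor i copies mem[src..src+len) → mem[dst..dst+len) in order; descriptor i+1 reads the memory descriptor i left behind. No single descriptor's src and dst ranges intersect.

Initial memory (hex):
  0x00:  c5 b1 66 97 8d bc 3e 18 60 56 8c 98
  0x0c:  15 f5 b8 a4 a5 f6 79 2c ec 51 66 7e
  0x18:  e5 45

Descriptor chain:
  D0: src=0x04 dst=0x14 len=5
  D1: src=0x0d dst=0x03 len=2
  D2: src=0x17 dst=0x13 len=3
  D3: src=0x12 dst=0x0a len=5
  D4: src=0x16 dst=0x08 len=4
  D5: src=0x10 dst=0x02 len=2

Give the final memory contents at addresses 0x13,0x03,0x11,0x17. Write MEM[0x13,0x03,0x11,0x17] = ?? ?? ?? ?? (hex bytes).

  after D0: wrote 5B at 0x14 = 8dbc3e1860
  after D1: wrote 2B at 0x03 = f5b8
  after D2: wrote 3B at 0x13 = 186045
  after D3: wrote 5B at 0x0a = 791860453e
  after D4: wrote 4B at 0x08 = 3e186045
  after D5: wrote 2B at 0x02 = a5f6
query mem[0x13]=0x18, mem[0x03]=0xf6, mem[0x11]=0xf6, mem[0x17]=0x18

MEM[0x13,0x03,0x11,0x17] = 18 f6 f6 18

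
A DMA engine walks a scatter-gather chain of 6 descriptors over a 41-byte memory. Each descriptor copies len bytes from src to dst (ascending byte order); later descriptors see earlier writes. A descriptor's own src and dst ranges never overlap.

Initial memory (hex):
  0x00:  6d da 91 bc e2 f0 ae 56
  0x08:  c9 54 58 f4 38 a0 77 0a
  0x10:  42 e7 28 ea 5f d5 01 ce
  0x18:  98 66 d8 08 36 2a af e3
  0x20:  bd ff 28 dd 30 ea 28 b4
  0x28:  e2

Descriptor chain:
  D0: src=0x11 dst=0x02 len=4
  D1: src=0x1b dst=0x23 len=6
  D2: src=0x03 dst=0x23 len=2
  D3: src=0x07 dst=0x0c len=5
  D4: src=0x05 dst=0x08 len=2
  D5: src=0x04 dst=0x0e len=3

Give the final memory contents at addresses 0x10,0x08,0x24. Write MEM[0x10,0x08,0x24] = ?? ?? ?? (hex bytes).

MEM[0x10,0x08,0x24] = ae 5f ea

#0 dst[0x02+4] := {0xe7,0x28,0xea,0x5f}
#1 dst[0x23+6] := {0x08,0x36,0x2a,0xaf,0xe3,0xbd}
#2 dst[0x23+2] := {0x28,0xea}
#3 dst[0x0c+5] := {0x56,0xc9,0x54,0x58,0xf4}
#4 dst[0x08+2] := {0x5f,0xae}
#5 dst[0x0e+3] := {0xea,0x5f,0xae}
query mem[0x10]=0xae, mem[0x08]=0x5f, mem[0x24]=0xea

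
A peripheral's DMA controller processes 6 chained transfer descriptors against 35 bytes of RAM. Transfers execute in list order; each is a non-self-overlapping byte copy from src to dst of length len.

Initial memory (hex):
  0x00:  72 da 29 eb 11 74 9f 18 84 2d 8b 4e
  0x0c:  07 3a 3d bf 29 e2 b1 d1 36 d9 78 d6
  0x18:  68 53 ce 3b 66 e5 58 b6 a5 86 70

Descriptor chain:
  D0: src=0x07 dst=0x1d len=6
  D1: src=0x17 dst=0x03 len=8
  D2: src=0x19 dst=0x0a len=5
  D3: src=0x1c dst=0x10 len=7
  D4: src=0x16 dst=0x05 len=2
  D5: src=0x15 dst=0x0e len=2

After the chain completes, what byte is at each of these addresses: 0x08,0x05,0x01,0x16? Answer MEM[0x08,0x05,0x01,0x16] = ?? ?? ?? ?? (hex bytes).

#0 dst[0x1d+6] := {0x18,0x84,0x2d,0x8b,0x4e,0x07}
#1 dst[0x03+8] := {0xd6,0x68,0x53,0xce,0x3b,0x66,0x18,0x84}
#2 dst[0x0a+5] := {0x53,0xce,0x3b,0x66,0x18}
#3 dst[0x10+7] := {0x66,0x18,0x84,0x2d,0x8b,0x4e,0x07}
#4 dst[0x05+2] := {0x07,0xd6}
#5 dst[0x0e+2] := {0x4e,0x07}
query mem[0x08]=0x66, mem[0x05]=0x07, mem[0x01]=0xda, mem[0x16]=0x07

MEM[0x08,0x05,0x01,0x16] = 66 07 da 07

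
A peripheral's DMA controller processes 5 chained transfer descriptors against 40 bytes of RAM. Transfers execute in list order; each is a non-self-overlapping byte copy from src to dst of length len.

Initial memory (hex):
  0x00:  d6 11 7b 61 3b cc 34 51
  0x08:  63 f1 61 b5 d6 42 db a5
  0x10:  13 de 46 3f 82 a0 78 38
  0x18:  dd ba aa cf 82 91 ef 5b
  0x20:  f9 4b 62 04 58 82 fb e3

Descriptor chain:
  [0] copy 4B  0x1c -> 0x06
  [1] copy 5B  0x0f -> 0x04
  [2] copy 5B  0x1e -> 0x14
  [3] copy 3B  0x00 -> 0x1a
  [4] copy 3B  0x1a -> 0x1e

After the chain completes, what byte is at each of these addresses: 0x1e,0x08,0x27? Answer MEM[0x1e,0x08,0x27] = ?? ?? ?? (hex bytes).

MEM[0x1e,0x08,0x27] = d6 3f e3

[0] 0x1c->0x06 len=4 : 82 91 ef 5b
[1] 0x0f->0x04 len=5 : a5 13 de 46 3f
[2] 0x1e->0x14 len=5 : ef 5b f9 4b 62
[3] 0x00->0x1a len=3 : d6 11 7b
[4] 0x1a->0x1e len=3 : d6 11 7b
query mem[0x1e]=0xd6, mem[0x08]=0x3f, mem[0x27]=0xe3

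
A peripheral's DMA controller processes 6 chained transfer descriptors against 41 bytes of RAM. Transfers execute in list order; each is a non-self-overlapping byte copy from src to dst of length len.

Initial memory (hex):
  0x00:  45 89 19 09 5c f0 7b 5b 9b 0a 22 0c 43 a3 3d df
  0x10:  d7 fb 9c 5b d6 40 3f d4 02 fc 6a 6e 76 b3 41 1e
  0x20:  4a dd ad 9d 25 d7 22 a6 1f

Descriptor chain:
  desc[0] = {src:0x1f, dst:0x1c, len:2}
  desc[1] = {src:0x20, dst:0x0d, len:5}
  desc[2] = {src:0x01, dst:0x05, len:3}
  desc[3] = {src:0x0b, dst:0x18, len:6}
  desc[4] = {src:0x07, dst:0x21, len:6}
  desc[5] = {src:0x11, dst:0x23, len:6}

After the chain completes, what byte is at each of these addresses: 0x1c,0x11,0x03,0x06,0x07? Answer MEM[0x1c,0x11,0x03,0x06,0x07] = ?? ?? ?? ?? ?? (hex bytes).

MEM[0x1c,0x11,0x03,0x06,0x07] = ad 25 09 19 09

#0 dst[0x1c+2] := {0x1e,0x4a}
#1 dst[0x0d+5] := {0x4a,0xdd,0xad,0x9d,0x25}
#2 dst[0x05+3] := {0x89,0x19,0x09}
#3 dst[0x18+6] := {0x0c,0x43,0x4a,0xdd,0xad,0x9d}
#4 dst[0x21+6] := {0x09,0x9b,0x0a,0x22,0x0c,0x43}
#5 dst[0x23+6] := {0x25,0x9c,0x5b,0xd6,0x40,0x3f}
query mem[0x1c]=0xad, mem[0x11]=0x25, mem[0x03]=0x09, mem[0x06]=0x19, mem[0x07]=0x09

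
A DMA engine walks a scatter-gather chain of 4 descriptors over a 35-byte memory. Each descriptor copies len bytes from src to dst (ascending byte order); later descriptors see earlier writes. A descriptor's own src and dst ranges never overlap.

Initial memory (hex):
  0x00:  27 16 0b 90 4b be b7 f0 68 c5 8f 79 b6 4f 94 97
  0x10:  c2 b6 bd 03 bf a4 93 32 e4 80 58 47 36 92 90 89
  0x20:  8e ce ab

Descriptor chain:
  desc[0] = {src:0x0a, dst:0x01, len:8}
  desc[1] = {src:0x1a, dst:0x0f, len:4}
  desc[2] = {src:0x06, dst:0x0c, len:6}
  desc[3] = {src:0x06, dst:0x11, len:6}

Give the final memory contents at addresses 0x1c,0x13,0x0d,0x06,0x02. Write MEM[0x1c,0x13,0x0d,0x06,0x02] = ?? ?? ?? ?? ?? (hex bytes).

MEM[0x1c,0x13,0x0d,0x06,0x02] = 36 b6 c2 97 79

#0 dst[0x01+8] := {0x8f,0x79,0xb6,0x4f,0x94,0x97,0xc2,0xb6}
#1 dst[0x0f+4] := {0x58,0x47,0x36,0x92}
#2 dst[0x0c+6] := {0x97,0xc2,0xb6,0xc5,0x8f,0x79}
#3 dst[0x11+6] := {0x97,0xc2,0xb6,0xc5,0x8f,0x79}
query mem[0x1c]=0x36, mem[0x13]=0xb6, mem[0x0d]=0xc2, mem[0x06]=0x97, mem[0x02]=0x79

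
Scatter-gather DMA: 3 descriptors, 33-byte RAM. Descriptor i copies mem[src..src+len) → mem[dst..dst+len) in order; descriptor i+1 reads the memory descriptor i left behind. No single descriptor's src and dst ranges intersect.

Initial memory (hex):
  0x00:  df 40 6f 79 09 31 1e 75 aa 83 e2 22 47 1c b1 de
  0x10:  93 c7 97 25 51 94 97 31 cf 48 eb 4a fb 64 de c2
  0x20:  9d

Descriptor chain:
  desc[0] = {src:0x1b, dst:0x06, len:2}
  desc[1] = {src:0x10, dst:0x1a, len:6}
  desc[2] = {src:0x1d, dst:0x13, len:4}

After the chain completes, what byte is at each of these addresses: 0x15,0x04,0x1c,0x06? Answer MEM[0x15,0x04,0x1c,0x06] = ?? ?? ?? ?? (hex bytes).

MEM[0x15,0x04,0x1c,0x06] = 94 09 97 4a

  after D0: wrote 2B at 0x06 = 4afb
  after D1: wrote 6B at 0x1a = 93c797255194
  after D2: wrote 4B at 0x13 = 2551949d
query mem[0x15]=0x94, mem[0x04]=0x09, mem[0x1c]=0x97, mem[0x06]=0x4a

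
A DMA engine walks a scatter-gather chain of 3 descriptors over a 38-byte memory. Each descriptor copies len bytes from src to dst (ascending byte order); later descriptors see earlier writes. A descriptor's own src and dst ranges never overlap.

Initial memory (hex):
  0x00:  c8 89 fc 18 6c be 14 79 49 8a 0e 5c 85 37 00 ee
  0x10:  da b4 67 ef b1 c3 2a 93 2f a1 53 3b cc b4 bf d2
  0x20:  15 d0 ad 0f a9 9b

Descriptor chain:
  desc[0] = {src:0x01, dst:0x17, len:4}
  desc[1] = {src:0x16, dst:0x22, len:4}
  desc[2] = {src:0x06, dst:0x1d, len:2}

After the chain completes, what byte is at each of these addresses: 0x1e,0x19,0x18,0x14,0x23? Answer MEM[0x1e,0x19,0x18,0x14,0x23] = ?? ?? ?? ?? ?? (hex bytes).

MEM[0x1e,0x19,0x18,0x14,0x23] = 79 18 fc b1 89

#0 dst[0x17+4] := {0x89,0xfc,0x18,0x6c}
#1 dst[0x22+4] := {0x2a,0x89,0xfc,0x18}
#2 dst[0x1d+2] := {0x14,0x79}
query mem[0x1e]=0x79, mem[0x19]=0x18, mem[0x18]=0xfc, mem[0x14]=0xb1, mem[0x23]=0x89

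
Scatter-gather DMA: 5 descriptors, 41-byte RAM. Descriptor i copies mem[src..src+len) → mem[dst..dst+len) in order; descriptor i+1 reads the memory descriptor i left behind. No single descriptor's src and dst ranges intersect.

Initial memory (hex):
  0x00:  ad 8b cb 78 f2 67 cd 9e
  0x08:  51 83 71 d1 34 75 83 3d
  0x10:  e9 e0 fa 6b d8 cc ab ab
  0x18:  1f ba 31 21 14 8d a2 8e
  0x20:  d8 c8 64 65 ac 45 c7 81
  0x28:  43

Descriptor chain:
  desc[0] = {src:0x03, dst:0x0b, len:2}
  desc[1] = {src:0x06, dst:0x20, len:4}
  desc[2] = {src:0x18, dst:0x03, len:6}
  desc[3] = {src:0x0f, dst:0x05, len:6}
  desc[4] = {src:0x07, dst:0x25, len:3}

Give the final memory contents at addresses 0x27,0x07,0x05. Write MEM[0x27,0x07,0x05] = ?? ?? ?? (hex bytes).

MEM[0x27,0x07,0x05] = 6b e0 3d

#0 dst[0x0b+2] := {0x78,0xf2}
#1 dst[0x20+4] := {0xcd,0x9e,0x51,0x83}
#2 dst[0x03+6] := {0x1f,0xba,0x31,0x21,0x14,0x8d}
#3 dst[0x05+6] := {0x3d,0xe9,0xe0,0xfa,0x6b,0xd8}
#4 dst[0x25+3] := {0xe0,0xfa,0x6b}
query mem[0x27]=0x6b, mem[0x07]=0xe0, mem[0x05]=0x3d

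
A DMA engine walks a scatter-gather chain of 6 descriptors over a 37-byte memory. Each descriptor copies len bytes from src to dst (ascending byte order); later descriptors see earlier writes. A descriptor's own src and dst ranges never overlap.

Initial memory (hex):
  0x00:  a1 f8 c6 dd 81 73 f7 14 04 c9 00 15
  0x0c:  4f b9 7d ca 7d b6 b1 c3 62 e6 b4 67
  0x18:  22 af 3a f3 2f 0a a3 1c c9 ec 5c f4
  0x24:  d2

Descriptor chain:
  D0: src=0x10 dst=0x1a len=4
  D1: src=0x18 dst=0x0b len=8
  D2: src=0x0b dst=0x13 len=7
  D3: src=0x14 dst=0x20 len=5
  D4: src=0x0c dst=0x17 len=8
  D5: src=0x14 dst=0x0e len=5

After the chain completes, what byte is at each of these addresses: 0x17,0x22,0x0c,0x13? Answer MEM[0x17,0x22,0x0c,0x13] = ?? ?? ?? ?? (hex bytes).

#0 dst[0x1a+4] := {0x7d,0xb6,0xb1,0xc3}
#1 dst[0x0b+8] := {0x22,0xaf,0x7d,0xb6,0xb1,0xc3,0xa3,0x1c}
#2 dst[0x13+7] := {0x22,0xaf,0x7d,0xb6,0xb1,0xc3,0xa3}
#3 dst[0x20+5] := {0xaf,0x7d,0xb6,0xb1,0xc3}
#4 dst[0x17+8] := {0xaf,0x7d,0xb6,0xb1,0xc3,0xa3,0x1c,0x22}
#5 dst[0x0e+5] := {0xaf,0x7d,0xb6,0xaf,0x7d}
query mem[0x17]=0xaf, mem[0x22]=0xb6, mem[0x0c]=0xaf, mem[0x13]=0x22

MEM[0x17,0x22,0x0c,0x13] = af b6 af 22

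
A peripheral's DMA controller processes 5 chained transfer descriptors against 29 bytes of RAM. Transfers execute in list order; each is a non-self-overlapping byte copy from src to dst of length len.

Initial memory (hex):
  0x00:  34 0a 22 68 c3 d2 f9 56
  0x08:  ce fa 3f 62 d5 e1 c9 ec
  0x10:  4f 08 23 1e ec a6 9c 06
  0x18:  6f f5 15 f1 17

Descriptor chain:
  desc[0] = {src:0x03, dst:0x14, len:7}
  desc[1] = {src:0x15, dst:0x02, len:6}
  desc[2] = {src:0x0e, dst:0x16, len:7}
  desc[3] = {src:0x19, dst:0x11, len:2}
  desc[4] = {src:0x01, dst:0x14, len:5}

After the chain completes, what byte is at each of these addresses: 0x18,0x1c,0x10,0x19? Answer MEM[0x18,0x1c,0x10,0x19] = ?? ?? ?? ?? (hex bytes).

D0: mem[0x14..0x1a] <- [68 c3 d2 f9 56 ce fa]
D1: mem[0x02..0x07] <- [c3 d2 f9 56 ce fa]
D2: mem[0x16..0x1c] <- [c9 ec 4f 08 23 1e 68]
D3: mem[0x11..0x12] <- [08 23]
D4: mem[0x14..0x18] <- [0a c3 d2 f9 56]
query mem[0x18]=0x56, mem[0x1c]=0x68, mem[0x10]=0x4f, mem[0x19]=0x08

MEM[0x18,0x1c,0x10,0x19] = 56 68 4f 08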